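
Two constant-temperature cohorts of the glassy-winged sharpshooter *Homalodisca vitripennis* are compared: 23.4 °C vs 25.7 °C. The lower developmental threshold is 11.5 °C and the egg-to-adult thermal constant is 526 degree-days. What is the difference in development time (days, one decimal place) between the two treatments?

7.2 days

At 23.4 °C: 526 / (23.4 − 11.5) = 526 / 11.9 = 44.202 d.
At 25.7 °C: 526 / (25.7 − 11.5) = 526 / 14.2 = 37.042 d.
Difference = |44.202 − 37.042| = 7.159 ≈ 7.2 days.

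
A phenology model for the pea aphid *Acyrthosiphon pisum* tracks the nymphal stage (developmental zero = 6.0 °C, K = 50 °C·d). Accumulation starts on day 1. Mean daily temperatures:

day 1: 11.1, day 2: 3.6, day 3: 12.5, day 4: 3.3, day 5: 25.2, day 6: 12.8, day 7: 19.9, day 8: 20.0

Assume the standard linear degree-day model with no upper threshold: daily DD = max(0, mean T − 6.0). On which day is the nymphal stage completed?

Daily DD above 6.0 °C: 5.1, 0.0, 6.5, 0.0, 19.2, 6.8, 13.9, 14.0.
Cumulative: 5.1, 5.1, 11.6, 11.6, 30.8, 37.6, 51.5, 65.5.
The total first reaches 50 DD on day 7.

day 7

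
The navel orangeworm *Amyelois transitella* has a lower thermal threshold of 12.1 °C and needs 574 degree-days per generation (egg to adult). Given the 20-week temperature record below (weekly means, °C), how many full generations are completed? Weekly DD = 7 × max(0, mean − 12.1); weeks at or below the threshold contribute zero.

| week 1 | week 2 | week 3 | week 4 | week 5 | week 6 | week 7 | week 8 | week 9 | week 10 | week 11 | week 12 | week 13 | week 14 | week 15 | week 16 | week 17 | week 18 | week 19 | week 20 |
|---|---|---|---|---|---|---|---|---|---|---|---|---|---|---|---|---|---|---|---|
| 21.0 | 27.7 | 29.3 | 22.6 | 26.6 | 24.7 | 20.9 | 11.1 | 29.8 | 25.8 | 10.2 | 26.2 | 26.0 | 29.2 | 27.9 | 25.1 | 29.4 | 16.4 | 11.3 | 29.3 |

2 generations

Weekly DD (7 × max(0, T̄ − 12.1)): 62.3, 109.2, 120.4, 73.5, 101.5, 88.2, 61.6, 0.0, 123.9, 95.9, 0.0, 98.7, 97.3, 119.7, 110.6, 91.0, 121.1, 30.1, 0.0, 120.4.
Season total = 1625.4 DD.
Complete generations = ⌊1625.4 / 574⌋ = 2.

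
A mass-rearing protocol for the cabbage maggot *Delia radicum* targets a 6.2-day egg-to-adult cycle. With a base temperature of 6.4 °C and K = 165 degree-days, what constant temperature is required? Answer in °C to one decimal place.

Required daily accumulation = 165 / 6.2 = 26.613 DD/day.
T = T_base + 26.613 = 6.4 + 26.613 = 33.013 ≈ 33.0 °C.

33.0 °C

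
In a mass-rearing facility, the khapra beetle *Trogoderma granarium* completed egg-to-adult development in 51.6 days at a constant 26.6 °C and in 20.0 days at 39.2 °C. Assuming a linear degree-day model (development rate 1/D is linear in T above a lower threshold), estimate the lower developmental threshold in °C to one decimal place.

18.6 °C

Equal thermal constants: D₁(T₁ − T_b) = D₂(T₂ − T_b).
51.6·(26.6 − T_b) = 20.0·(39.2 − T_b)
T_b = (51.6·26.6 − 20.0·39.2) / (51.6 − 20.0) = 588.56 / 31.6 = 18.625 °C ≈ 18.6 °C.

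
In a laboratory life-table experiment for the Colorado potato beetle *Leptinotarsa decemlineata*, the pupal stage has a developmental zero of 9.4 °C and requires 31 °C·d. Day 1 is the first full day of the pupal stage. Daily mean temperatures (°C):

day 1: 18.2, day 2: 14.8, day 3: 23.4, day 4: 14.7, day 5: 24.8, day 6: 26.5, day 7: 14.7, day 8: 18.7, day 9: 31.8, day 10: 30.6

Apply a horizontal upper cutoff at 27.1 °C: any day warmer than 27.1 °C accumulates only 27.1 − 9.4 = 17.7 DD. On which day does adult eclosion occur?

day 4

Daily DD above 9.4 °C (capped at 17.7): 8.8, 5.4, 14.0, 5.3, 15.4, 17.1, 5.3, 9.3, 17.7, 17.7.
Cumulative: 8.8, 14.2, 28.2, 33.5, 48.9, 66.0, 71.3, 80.6, 98.3, 116.0.
The total first reaches 31 DD on day 4.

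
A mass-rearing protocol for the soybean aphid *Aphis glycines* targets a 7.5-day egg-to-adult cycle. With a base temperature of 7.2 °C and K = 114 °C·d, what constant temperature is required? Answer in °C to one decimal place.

Required daily accumulation = 114 / 7.5 = 15.200 DD/day.
T = T_base + 15.200 = 7.2 + 15.200 = 22.400 ≈ 22.4 °C.

22.4 °C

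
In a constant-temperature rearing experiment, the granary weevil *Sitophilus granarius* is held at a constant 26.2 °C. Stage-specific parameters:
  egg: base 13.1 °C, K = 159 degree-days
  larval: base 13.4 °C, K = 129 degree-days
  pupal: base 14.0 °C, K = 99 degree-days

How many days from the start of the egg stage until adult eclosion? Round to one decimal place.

egg: 159 / (26.2 − 13.1) = 159 / 13.1 = 12.137 d.
larval: 129 / (26.2 − 13.4) = 129 / 12.8 = 10.078 d.
pupal: 99 / (26.2 − 14.0) = 99 / 12.2 = 8.115 d.
Sum = 30.330 ≈ 30.3 days.

30.3 days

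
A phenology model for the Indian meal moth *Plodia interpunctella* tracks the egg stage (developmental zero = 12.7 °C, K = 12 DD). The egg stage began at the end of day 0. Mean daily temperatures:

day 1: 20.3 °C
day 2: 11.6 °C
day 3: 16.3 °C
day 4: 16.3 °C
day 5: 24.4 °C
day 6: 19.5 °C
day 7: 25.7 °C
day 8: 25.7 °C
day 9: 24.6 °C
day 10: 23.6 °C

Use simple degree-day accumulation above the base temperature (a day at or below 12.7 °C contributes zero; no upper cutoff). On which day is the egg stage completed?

Daily DD above 12.7 °C: 7.6, 0.0, 3.6, 3.6, 11.7, 6.8, 13.0, 13.0, 11.9, 10.9.
Cumulative: 7.6, 7.6, 11.2, 14.8, 26.5, 33.3, 46.3, 59.3, 71.2, 82.1.
The total first reaches 12 DD on day 4.

day 4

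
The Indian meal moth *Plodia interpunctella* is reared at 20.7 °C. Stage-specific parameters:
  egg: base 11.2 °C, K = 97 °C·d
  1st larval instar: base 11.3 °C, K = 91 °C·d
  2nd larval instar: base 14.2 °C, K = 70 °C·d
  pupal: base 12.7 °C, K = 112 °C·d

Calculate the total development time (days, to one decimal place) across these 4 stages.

44.7 days

egg: 97 / (20.7 − 11.2) = 97 / 9.5 = 10.211 d.
1st larval instar: 91 / (20.7 − 11.3) = 91 / 9.4 = 9.681 d.
2nd larval instar: 70 / (20.7 − 14.2) = 70 / 6.5 = 10.769 d.
pupal: 112 / (20.7 − 12.7) = 112 / 8.0 = 14.000 d.
Sum = 44.661 ≈ 44.7 days.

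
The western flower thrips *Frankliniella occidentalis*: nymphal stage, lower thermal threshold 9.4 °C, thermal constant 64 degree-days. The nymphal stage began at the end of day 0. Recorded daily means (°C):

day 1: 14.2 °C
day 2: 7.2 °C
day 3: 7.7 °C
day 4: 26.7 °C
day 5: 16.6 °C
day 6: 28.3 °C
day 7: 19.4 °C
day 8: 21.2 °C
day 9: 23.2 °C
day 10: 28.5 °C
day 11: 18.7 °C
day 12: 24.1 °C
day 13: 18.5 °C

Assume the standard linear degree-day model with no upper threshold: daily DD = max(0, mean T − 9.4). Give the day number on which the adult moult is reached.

day 8

Daily DD above 9.4 °C: 4.8, 0.0, 0.0, 17.3, 7.2, 18.9, 10.0, 11.8, 13.8, 19.1, 9.3, 14.7, 9.1.
Cumulative: 4.8, 4.8, 4.8, 22.1, 29.3, 48.2, 58.2, 70.0, 83.8, 102.9, 112.2, 126.9, 136.0.
The total first reaches 64 DD on day 8.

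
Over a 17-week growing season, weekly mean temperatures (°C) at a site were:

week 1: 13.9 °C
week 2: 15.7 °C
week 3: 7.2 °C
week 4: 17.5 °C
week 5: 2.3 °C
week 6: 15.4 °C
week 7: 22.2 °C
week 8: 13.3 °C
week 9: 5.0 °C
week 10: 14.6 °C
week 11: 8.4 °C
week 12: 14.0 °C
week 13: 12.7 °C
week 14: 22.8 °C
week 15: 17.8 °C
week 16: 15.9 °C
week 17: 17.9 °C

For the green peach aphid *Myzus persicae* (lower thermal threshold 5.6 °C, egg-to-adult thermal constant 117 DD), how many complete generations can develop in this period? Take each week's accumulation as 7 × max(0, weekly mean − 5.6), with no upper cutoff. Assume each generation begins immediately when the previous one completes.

Weekly DD (7 × max(0, T̄ − 5.6)): 58.1, 70.7, 11.2, 83.3, 0.0, 68.6, 116.2, 53.9, 0.0, 63.0, 19.6, 58.8, 49.7, 120.4, 85.4, 72.1, 86.1.
Season total = 1017.1 DD.
Complete generations = ⌊1017.1 / 117⌋ = 8.

8 generations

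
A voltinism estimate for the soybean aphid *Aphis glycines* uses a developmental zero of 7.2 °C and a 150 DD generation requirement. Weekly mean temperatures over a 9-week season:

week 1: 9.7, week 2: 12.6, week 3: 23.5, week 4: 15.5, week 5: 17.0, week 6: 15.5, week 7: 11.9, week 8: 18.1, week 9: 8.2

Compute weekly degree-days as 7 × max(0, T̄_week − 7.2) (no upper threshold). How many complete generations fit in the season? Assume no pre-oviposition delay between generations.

3 generations

Weekly DD (7 × max(0, T̄ − 7.2)): 17.5, 37.8, 114.1, 58.1, 68.6, 58.1, 32.9, 76.3, 7.0.
Season total = 470.4 DD.
Complete generations = ⌊470.4 / 150⌋ = 3.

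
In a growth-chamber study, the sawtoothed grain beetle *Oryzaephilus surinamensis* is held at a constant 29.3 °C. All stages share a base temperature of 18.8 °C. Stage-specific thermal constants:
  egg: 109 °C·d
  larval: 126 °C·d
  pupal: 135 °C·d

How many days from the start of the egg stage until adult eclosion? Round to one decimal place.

Daily accumulation at 29.3 °C = 29.3 − 18.8 = 10.5 DD/day.
Total K = 109 + 126 + 135 = 370 DD.
Total duration = 370 / 10.5 = 35.238 ≈ 35.2 days.

35.2 days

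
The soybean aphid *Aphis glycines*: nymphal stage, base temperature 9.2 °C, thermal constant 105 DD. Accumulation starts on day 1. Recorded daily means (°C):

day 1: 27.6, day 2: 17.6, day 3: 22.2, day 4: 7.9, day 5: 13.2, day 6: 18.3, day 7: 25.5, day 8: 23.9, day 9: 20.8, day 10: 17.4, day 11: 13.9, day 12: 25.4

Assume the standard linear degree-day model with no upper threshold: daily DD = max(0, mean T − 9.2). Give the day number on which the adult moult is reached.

Daily DD above 9.2 °C: 18.4, 8.4, 13.0, 0.0, 4.0, 9.1, 16.3, 14.7, 11.6, 8.2, 4.7, 16.2.
Cumulative: 18.4, 26.8, 39.8, 39.8, 43.8, 52.9, 69.2, 83.9, 95.5, 103.7, 108.4, 124.6.
The total first reaches 105 DD on day 11.

day 11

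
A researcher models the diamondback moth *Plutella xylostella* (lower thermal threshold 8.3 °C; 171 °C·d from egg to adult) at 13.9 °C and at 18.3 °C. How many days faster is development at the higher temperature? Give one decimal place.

13.4 days

At 13.9 °C: 171 / (13.9 − 8.3) = 171 / 5.6 = 30.536 d.
At 18.3 °C: 171 / (18.3 − 8.3) = 171 / 10.0 = 17.100 d.
Difference = |30.536 − 17.100| = 13.436 ≈ 13.4 days.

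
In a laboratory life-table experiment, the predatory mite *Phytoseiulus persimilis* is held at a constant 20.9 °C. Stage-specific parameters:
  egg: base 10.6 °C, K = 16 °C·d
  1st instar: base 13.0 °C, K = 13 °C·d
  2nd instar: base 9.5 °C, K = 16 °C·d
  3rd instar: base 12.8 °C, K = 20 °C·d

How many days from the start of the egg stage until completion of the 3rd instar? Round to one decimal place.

7.1 days

egg: 16 / (20.9 − 10.6) = 16 / 10.3 = 1.553 d.
1st instar: 13 / (20.9 − 13.0) = 13 / 7.9 = 1.646 d.
2nd instar: 16 / (20.9 − 9.5) = 16 / 11.4 = 1.404 d.
3rd instar: 20 / (20.9 − 12.8) = 20 / 8.1 = 2.469 d.
Sum = 7.072 ≈ 7.1 days.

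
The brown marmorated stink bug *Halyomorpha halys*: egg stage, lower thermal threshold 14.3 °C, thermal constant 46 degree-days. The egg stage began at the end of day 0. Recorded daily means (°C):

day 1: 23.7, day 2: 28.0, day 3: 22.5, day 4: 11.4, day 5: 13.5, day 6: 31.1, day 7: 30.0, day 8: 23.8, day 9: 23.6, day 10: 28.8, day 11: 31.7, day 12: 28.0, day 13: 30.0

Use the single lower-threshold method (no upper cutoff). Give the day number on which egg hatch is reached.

day 6

Daily DD above 14.3 °C: 9.4, 13.7, 8.2, 0.0, 0.0, 16.8, 15.7, 9.5, 9.3, 14.5, 17.4, 13.7, 15.7.
Cumulative: 9.4, 23.1, 31.3, 31.3, 31.3, 48.1, 63.8, 73.3, 82.6, 97.1, 114.5, 128.2, 143.9.
The total first reaches 46 DD on day 6.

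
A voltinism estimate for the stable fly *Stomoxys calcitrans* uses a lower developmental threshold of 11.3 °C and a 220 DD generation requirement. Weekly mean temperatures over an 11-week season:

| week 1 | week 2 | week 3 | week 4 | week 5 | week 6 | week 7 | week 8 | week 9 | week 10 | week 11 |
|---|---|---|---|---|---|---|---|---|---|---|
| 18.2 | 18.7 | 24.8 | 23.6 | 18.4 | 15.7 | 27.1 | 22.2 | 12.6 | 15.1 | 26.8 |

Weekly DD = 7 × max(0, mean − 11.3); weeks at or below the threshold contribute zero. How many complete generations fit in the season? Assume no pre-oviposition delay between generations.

Weekly DD (7 × max(0, T̄ − 11.3)): 48.3, 51.8, 94.5, 86.1, 49.7, 30.8, 110.6, 76.3, 9.1, 26.6, 108.5.
Season total = 692.3 DD.
Complete generations = ⌊692.3 / 220⌋ = 3.

3 generations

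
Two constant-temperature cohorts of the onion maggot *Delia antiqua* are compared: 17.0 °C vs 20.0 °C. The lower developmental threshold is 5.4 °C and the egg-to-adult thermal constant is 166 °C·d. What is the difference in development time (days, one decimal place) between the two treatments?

At 17.0 °C: 166 / (17.0 − 5.4) = 166 / 11.6 = 14.310 d.
At 20.0 °C: 166 / (20.0 − 5.4) = 166 / 14.6 = 11.370 d.
Difference = |14.310 − 11.370| = 2.940 ≈ 2.9 days.

2.9 days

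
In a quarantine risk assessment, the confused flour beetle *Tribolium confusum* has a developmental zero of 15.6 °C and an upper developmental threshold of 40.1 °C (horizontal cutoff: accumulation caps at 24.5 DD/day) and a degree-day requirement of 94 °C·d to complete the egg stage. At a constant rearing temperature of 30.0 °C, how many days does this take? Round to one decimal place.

6.5 days

Daily accumulation = 30.0 − 15.6 = 14.4 DD/day.
Duration = 94 / 14.4 = 6.528 ≈ 6.5 days.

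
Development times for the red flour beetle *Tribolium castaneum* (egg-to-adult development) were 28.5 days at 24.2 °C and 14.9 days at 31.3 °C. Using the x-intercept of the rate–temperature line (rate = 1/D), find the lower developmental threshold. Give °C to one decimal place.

16.4 °C

Linear rate model ⇒ the product D·(T − T_b) is constant across temperatures.
28.5·(24.2 − T_b) = 14.9·(31.3 − T_b)
T_b = (28.5·24.2 − 14.9·31.3) / (28.5 − 14.9) = 223.33 / 13.6 = 16.421 °C ≈ 16.4 °C.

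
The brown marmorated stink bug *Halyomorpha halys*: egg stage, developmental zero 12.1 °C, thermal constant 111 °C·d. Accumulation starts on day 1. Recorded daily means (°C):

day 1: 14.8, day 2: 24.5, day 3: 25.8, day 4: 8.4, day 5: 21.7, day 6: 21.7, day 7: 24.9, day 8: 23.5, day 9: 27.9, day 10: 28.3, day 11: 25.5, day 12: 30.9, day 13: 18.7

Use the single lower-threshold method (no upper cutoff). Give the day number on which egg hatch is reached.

day 11

Daily DD above 12.1 °C: 2.7, 12.4, 13.7, 0.0, 9.6, 9.6, 12.8, 11.4, 15.8, 16.2, 13.4, 18.8, 6.6.
Cumulative: 2.7, 15.1, 28.8, 28.8, 38.4, 48.0, 60.8, 72.2, 88.0, 104.2, 117.6, 136.4, 143.0.
The total first reaches 111 DD on day 11.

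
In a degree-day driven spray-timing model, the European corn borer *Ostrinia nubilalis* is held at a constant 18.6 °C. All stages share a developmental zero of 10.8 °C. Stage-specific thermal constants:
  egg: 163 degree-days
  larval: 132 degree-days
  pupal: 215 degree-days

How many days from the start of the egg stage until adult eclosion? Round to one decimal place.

65.4 days

Daily accumulation at 18.6 °C = 18.6 − 10.8 = 7.8 DD/day.
Total K = 163 + 132 + 215 = 510 DD.
Total duration = 510 / 7.8 = 65.385 ≈ 65.4 days.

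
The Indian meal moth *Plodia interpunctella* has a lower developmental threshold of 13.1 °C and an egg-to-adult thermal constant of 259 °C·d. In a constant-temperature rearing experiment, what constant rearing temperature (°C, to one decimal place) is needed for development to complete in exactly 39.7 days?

19.6 °C

Required daily accumulation = 259 / 39.7 = 6.524 DD/day.
T = T_base + 6.524 = 13.1 + 6.524 = 19.624 ≈ 19.6 °C.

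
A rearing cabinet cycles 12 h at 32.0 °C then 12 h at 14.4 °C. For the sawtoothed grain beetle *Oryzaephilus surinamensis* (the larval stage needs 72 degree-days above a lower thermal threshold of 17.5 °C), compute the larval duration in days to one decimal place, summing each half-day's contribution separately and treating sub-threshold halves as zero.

9.9 days

Day half: max(0, 32.0 − 17.5) × 0.5 = 14.5 × 0.5 = 7.25 DD.
Night half: max(0, 14.4 − 17.5) × 0.5 = 0.0 × 0.5 = 0.00 DD.
Per 24 h: 7.25 DD/day.
Duration = 72 / 7.25 = 9.931 ≈ 9.9 days.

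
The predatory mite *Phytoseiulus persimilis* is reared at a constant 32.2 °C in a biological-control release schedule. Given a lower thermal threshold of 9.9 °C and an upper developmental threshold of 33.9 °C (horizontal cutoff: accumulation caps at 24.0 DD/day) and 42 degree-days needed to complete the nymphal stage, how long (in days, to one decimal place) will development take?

Daily accumulation = 32.2 − 9.9 = 22.3 DD/day.
Duration = 42 / 22.3 = 1.883 ≈ 1.9 days.

1.9 days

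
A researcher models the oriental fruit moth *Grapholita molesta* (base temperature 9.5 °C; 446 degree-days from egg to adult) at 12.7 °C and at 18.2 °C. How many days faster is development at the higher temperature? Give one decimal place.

88.1 days

At 12.7 °C: 446 / (12.7 − 9.5) = 446 / 3.2 = 139.375 d.
At 18.2 °C: 446 / (18.2 − 9.5) = 446 / 8.7 = 51.264 d.
Difference = |139.375 − 51.264| = 88.111 ≈ 88.1 days.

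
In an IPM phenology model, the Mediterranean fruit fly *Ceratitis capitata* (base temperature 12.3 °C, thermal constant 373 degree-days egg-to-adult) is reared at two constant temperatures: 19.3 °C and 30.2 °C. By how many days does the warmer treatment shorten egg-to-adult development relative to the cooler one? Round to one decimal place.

At 19.3 °C: 373 / (19.3 − 12.3) = 373 / 7.0 = 53.286 d.
At 30.2 °C: 373 / (30.2 − 12.3) = 373 / 17.9 = 20.838 d.
Difference = |53.286 − 20.838| = 32.448 ≈ 32.4 days.

32.4 days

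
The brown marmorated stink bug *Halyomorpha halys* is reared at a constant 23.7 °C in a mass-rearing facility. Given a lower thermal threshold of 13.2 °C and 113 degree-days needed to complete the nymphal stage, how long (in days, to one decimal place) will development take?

Daily accumulation = 23.7 − 13.2 = 10.5 DD/day.
Duration = 113 / 10.5 = 10.762 ≈ 10.8 days.

10.8 days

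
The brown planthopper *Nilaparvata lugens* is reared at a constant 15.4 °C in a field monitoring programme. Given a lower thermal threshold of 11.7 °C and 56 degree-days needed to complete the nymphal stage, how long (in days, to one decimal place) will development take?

15.1 days

Daily accumulation = 15.4 − 11.7 = 3.7 DD/day.
Duration = 56 / 3.7 = 15.135 ≈ 15.1 days.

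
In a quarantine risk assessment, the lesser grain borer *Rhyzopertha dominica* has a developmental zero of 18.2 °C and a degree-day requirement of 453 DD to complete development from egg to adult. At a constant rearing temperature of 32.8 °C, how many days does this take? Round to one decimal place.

Daily accumulation = 32.8 − 18.2 = 14.6 DD/day.
Duration = 453 / 14.6 = 31.027 ≈ 31.0 days.

31.0 days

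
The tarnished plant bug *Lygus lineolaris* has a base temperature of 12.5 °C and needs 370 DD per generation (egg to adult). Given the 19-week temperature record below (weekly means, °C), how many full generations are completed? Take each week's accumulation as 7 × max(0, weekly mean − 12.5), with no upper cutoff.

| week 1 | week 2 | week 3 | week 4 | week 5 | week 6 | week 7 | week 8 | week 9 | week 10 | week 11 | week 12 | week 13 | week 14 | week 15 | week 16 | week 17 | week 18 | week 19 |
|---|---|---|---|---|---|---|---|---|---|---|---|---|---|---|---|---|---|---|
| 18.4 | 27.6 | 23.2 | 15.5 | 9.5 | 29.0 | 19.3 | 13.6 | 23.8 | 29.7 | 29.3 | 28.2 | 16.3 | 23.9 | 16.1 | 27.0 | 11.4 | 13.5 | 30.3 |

Weekly DD (7 × max(0, T̄ − 12.5)): 41.3, 105.7, 74.9, 21.0, 0.0, 115.5, 47.6, 7.7, 79.1, 120.4, 117.6, 109.9, 26.6, 79.8, 25.2, 101.5, 0.0, 7.0, 124.6.
Season total = 1205.4 DD.
Complete generations = ⌊1205.4 / 370⌋ = 3.

3 generations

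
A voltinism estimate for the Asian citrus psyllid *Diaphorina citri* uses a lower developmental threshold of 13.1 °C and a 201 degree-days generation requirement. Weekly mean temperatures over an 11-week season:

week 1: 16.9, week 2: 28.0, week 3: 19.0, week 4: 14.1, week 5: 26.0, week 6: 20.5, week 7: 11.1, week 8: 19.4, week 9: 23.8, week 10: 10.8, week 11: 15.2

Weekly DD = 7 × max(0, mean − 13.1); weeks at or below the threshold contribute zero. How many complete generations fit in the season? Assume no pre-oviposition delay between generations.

2 generations

Weekly DD (7 × max(0, T̄ − 13.1)): 26.6, 104.3, 41.3, 7.0, 90.3, 51.8, 0.0, 44.1, 74.9, 0.0, 14.7.
Season total = 455.0 DD.
Complete generations = ⌊455.0 / 201⌋ = 2.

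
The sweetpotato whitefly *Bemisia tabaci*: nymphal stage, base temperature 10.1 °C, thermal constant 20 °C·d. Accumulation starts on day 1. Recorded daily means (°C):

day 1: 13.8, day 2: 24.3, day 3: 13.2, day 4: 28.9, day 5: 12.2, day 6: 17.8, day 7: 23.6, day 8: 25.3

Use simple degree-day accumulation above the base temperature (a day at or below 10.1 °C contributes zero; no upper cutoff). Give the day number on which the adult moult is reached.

day 3

Daily DD above 10.1 °C: 3.7, 14.2, 3.1, 18.8, 2.1, 7.7, 13.5, 15.2.
Cumulative: 3.7, 17.9, 21.0, 39.8, 41.9, 49.6, 63.1, 78.3.
The total first reaches 20 DD on day 3.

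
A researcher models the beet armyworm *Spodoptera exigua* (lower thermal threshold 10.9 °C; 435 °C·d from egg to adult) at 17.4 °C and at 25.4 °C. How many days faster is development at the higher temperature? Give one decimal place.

36.9 days

At 17.4 °C: 435 / (17.4 − 10.9) = 435 / 6.5 = 66.923 d.
At 25.4 °C: 435 / (25.4 − 10.9) = 435 / 14.5 = 30.000 d.
Difference = |66.923 − 30.000| = 36.923 ≈ 36.9 days.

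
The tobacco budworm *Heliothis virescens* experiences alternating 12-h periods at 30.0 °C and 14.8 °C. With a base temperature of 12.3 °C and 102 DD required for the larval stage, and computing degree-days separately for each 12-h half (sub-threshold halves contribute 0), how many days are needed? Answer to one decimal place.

Day half: max(0, 30.0 − 12.3) × 0.5 = 17.7 × 0.5 = 8.85 DD.
Night half: max(0, 14.8 − 12.3) × 0.5 = 2.5 × 0.5 = 1.25 DD.
Per 24 h: 10.10 DD/day.
Duration = 102 / 10.10 = 10.099 ≈ 10.1 days.

10.1 days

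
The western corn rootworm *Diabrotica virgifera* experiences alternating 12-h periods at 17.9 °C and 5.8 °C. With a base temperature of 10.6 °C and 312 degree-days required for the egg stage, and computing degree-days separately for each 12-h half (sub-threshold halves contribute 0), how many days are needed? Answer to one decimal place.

Day half: max(0, 17.9 − 10.6) × 0.5 = 7.3 × 0.5 = 3.65 DD.
Night half: max(0, 5.8 − 10.6) × 0.5 = 0.0 × 0.5 = 0.00 DD.
Per 24 h: 3.65 DD/day.
Duration = 312 / 3.65 = 85.479 ≈ 85.5 days.

85.5 days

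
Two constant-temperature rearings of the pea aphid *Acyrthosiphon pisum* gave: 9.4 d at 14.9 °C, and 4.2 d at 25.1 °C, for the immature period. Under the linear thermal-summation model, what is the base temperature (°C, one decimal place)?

Equal thermal constants: D₁(T₁ − T_b) = D₂(T₂ − T_b).
9.4·(14.9 − T_b) = 4.2·(25.1 − T_b)
T_b = (9.4·14.9 − 4.2·25.1) / (9.4 − 4.2) = 34.64 / 5.2 = 6.662 °C ≈ 6.7 °C.

6.7 °C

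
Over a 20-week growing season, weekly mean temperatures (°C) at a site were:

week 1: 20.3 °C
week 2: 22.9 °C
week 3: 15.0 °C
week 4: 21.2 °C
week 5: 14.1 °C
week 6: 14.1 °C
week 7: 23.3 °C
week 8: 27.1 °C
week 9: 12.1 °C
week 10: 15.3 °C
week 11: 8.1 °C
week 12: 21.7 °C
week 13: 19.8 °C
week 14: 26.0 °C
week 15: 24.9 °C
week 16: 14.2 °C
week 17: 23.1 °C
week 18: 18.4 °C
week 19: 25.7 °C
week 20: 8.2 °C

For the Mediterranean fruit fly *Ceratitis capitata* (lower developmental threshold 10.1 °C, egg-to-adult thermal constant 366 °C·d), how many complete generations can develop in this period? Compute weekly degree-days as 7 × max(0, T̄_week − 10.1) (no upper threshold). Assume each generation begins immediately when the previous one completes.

Weekly DD (7 × max(0, T̄ − 10.1)): 71.4, 89.6, 34.3, 77.7, 28.0, 28.0, 92.4, 119.0, 14.0, 36.4, 0.0, 81.2, 67.9, 111.3, 103.6, 28.7, 91.0, 58.1, 109.2, 0.0.
Season total = 1241.8 DD.
Complete generations = ⌊1241.8 / 366⌋ = 3.

3 generations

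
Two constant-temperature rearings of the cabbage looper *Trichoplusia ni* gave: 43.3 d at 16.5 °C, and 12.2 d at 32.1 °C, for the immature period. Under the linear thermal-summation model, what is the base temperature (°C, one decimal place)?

Linear rate model ⇒ the product D·(T − T_b) is constant across temperatures.
43.3·(16.5 − T_b) = 12.2·(32.1 − T_b)
T_b = (43.3·16.5 − 12.2·32.1) / (43.3 − 12.2) = 322.83 / 31.1 = 10.380 °C ≈ 10.4 °C.

10.4 °C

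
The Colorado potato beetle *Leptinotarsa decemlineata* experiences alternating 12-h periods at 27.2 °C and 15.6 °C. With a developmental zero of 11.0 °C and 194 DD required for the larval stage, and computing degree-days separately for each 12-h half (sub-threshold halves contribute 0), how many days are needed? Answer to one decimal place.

18.7 days

Day half: max(0, 27.2 − 11.0) × 0.5 = 16.2 × 0.5 = 8.10 DD.
Night half: max(0, 15.6 − 11.0) × 0.5 = 4.6 × 0.5 = 2.30 DD.
Per 24 h: 10.40 DD/day.
Duration = 194 / 10.40 = 18.654 ≈ 18.7 days.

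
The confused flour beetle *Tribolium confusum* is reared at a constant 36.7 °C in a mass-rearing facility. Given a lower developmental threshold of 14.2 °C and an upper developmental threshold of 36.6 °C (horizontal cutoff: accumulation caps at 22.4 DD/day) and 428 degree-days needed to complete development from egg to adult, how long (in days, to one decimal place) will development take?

Temperature 36.7 °C exceeds the upper threshold, so daily accumulation caps at 36.6 − 14.2 = 22.4 DD/day.
Duration = 428 / 22.4 = 19.107 ≈ 19.1 days.

19.1 days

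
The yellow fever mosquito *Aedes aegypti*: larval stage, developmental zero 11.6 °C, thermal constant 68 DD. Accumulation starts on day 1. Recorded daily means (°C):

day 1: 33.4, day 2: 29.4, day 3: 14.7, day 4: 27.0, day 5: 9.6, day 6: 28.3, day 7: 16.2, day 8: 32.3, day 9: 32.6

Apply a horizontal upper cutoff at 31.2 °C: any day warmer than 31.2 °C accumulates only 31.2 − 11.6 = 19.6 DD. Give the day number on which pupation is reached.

Daily DD above 11.6 °C (capped at 19.6): 19.6, 17.8, 3.1, 15.4, 0.0, 16.7, 4.6, 19.6, 19.6.
Cumulative: 19.6, 37.4, 40.5, 55.9, 55.9, 72.6, 77.2, 96.8, 116.4.
The total first reaches 68 DD on day 6.

day 6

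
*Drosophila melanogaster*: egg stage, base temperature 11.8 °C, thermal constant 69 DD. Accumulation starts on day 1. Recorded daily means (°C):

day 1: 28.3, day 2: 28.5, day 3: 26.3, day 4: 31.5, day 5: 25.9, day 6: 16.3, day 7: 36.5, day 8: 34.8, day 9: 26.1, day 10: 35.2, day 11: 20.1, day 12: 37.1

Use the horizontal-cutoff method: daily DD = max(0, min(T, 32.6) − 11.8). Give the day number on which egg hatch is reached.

day 5

Daily DD above 11.8 °C (capped at 20.8): 16.5, 16.7, 14.5, 19.7, 14.1, 4.5, 20.8, 20.8, 14.3, 20.8, 8.3, 20.8.
Cumulative: 16.5, 33.2, 47.7, 67.4, 81.5, 86.0, 106.8, 127.6, 141.9, 162.7, 171.0, 191.8.
The total first reaches 69 DD on day 5.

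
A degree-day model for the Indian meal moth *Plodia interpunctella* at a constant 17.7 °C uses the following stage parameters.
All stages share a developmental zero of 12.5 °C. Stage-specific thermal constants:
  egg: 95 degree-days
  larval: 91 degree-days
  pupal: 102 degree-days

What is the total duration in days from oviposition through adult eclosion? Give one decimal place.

55.4 days

Daily accumulation at 17.7 °C = 17.7 − 12.5 = 5.2 DD/day.
Total K = 95 + 91 + 102 = 288 DD.
Total duration = 288 / 5.2 = 55.385 ≈ 55.4 days.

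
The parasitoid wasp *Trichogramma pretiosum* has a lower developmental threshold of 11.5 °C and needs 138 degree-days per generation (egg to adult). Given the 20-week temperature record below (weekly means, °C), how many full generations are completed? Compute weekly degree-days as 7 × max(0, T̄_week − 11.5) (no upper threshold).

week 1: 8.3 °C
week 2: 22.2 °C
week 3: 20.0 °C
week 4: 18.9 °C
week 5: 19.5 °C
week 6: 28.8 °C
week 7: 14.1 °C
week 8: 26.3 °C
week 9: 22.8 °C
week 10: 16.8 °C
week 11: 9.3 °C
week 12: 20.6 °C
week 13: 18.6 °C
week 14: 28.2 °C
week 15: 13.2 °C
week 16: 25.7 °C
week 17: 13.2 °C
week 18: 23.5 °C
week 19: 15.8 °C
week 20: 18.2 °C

8 generations

Weekly DD (7 × max(0, T̄ − 11.5)): 0.0, 74.9, 59.5, 51.8, 56.0, 121.1, 18.2, 103.6, 79.1, 37.1, 0.0, 63.7, 49.7, 116.9, 11.9, 99.4, 11.9, 84.0, 30.1, 46.9.
Season total = 1115.8 DD.
Complete generations = ⌊1115.8 / 138⌋ = 8.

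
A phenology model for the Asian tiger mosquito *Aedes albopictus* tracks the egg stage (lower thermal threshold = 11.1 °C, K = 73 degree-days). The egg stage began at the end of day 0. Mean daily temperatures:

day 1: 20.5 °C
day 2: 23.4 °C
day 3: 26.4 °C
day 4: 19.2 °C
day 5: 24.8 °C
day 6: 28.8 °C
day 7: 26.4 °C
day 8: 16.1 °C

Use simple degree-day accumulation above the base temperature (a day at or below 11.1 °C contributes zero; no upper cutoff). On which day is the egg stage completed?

day 6

Daily DD above 11.1 °C: 9.4, 12.3, 15.3, 8.1, 13.7, 17.7, 15.3, 5.0.
Cumulative: 9.4, 21.7, 37.0, 45.1, 58.8, 76.5, 91.8, 96.8.
The total first reaches 73 DD on day 6.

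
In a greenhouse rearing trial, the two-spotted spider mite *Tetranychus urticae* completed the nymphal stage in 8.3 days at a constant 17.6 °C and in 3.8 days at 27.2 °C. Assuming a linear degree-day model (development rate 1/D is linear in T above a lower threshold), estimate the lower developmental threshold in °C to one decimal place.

9.5 °C

Under the model K = D·(T − T_b), so D₁·(T₁ − T_b) = D₂·(T₂ − T_b).
8.3·(17.6 − T_b) = 3.8·(27.2 − T_b)
T_b = (8.3·17.6 − 3.8·27.2) / (8.3 − 3.8) = 42.72 / 4.5 = 9.493 °C ≈ 9.5 °C.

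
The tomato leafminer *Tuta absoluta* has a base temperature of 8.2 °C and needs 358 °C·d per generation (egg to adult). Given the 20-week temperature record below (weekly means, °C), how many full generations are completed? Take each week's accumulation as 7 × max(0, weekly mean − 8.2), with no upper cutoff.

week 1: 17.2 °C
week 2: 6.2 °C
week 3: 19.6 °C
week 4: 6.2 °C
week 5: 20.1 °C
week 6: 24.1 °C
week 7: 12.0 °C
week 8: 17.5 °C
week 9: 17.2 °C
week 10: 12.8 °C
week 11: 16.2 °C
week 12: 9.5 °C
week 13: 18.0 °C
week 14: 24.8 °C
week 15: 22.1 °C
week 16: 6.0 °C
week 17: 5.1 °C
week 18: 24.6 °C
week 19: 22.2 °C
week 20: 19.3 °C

3 generations

Weekly DD (7 × max(0, T̄ − 8.2)): 63.0, 0.0, 79.8, 0.0, 83.3, 111.3, 26.6, 65.1, 63.0, 32.2, 56.0, 9.1, 68.6, 116.2, 97.3, 0.0, 0.0, 114.8, 98.0, 77.7.
Season total = 1162.0 DD.
Complete generations = ⌊1162.0 / 358⌋ = 3.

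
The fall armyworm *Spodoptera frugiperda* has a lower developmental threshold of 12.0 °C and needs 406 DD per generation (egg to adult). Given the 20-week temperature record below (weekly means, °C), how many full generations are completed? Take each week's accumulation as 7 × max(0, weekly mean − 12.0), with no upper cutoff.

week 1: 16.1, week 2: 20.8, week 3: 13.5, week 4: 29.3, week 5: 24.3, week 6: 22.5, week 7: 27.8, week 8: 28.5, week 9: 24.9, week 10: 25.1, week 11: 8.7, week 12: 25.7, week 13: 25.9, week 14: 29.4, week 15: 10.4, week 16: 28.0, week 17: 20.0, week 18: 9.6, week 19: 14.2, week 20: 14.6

3 generations

Weekly DD (7 × max(0, T̄ − 12.0)): 28.7, 61.6, 10.5, 121.1, 86.1, 73.5, 110.6, 115.5, 90.3, 91.7, 0.0, 95.9, 97.3, 121.8, 0.0, 112.0, 56.0, 0.0, 15.4, 18.2.
Season total = 1306.2 DD.
Complete generations = ⌊1306.2 / 406⌋ = 3.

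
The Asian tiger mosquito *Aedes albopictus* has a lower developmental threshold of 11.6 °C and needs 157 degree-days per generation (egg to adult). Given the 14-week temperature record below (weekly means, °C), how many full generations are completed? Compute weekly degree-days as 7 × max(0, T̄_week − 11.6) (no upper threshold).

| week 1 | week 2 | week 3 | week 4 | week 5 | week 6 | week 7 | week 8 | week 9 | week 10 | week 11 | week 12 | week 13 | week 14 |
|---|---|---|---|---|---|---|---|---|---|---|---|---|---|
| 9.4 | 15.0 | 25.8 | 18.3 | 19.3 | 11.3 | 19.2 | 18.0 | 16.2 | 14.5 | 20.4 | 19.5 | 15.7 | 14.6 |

Weekly DD (7 × max(0, T̄ − 11.6)): 0.0, 23.8, 99.4, 46.9, 53.9, 0.0, 53.2, 44.8, 32.2, 20.3, 61.6, 55.3, 28.7, 21.0.
Season total = 541.1 DD.
Complete generations = ⌊541.1 / 157⌋ = 3.

3 generations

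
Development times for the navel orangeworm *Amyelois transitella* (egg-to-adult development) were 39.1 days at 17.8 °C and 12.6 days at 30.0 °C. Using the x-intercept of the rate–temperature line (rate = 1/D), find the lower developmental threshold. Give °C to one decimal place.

12.0 °C

Linear rate model ⇒ the product D·(T − T_b) is constant across temperatures.
39.1·(17.8 − T_b) = 12.6·(30.0 − T_b)
T_b = (39.1·17.8 − 12.6·30.0) / (39.1 − 12.6) = 317.98 / 26.5 = 11.999 °C ≈ 12.0 °C.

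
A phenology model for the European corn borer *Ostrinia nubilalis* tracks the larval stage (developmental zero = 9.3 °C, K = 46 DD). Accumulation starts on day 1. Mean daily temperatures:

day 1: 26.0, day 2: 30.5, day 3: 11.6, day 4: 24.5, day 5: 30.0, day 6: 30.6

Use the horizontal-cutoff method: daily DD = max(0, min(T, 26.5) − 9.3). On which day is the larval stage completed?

day 4

Daily DD above 9.3 °C (capped at 17.2): 16.7, 17.2, 2.3, 15.2, 17.2, 17.2.
Cumulative: 16.7, 33.9, 36.2, 51.4, 68.6, 85.8.
The total first reaches 46 DD on day 4.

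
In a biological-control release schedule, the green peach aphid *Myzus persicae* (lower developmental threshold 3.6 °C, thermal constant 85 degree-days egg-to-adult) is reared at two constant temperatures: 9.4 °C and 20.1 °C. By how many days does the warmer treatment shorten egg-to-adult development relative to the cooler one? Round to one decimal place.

At 9.4 °C: 85 / (9.4 − 3.6) = 85 / 5.8 = 14.655 d.
At 20.1 °C: 85 / (20.1 − 3.6) = 85 / 16.5 = 5.152 d.
Difference = |14.655 − 5.152| = 9.504 ≈ 9.5 days.

9.5 days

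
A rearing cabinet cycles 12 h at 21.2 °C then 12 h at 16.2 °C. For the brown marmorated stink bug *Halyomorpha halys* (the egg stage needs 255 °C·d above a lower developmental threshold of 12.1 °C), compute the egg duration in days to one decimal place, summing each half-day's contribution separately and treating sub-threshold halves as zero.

Day half: max(0, 21.2 − 12.1) × 0.5 = 9.1 × 0.5 = 4.55 DD.
Night half: max(0, 16.2 − 12.1) × 0.5 = 4.1 × 0.5 = 2.05 DD.
Per 24 h: 6.60 DD/day.
Duration = 255 / 6.60 = 38.636 ≈ 38.6 days.

38.6 days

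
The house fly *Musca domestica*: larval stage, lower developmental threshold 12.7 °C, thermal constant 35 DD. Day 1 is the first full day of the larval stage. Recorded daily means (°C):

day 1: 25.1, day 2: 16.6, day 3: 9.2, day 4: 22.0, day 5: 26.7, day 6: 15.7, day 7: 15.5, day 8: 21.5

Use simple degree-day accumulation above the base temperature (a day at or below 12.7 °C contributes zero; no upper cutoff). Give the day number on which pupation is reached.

Daily DD above 12.7 °C: 12.4, 3.9, 0.0, 9.3, 14.0, 3.0, 2.8, 8.8.
Cumulative: 12.4, 16.3, 16.3, 25.6, 39.6, 42.6, 45.4, 54.2.
The total first reaches 35 DD on day 5.

day 5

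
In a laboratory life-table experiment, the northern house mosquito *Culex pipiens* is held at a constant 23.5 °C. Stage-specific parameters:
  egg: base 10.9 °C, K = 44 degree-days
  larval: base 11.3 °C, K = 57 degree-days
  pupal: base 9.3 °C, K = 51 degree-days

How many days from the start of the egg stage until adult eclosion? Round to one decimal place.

11.8 days

egg: 44 / (23.5 − 10.9) = 44 / 12.6 = 3.492 d.
larval: 57 / (23.5 − 11.3) = 57 / 12.2 = 4.672 d.
pupal: 51 / (23.5 − 9.3) = 51 / 14.2 = 3.592 d.
Sum = 11.756 ≈ 11.8 days.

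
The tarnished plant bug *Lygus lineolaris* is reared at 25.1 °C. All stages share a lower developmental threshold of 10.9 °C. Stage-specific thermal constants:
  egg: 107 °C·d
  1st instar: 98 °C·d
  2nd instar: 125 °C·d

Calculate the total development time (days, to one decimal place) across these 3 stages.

23.2 days

Daily accumulation at 25.1 °C = 25.1 − 10.9 = 14.2 DD/day.
Total K = 107 + 98 + 125 = 330 DD.
Total duration = 330 / 14.2 = 23.239 ≈ 23.2 days.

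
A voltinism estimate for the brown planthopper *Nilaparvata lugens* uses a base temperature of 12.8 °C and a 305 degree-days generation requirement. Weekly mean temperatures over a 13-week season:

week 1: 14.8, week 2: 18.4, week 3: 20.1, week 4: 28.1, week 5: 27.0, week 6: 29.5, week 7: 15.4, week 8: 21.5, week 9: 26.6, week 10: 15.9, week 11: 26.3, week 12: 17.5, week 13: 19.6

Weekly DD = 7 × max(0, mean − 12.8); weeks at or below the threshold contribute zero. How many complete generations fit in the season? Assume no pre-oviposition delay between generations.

2 generations

Weekly DD (7 × max(0, T̄ − 12.8)): 14.0, 39.2, 51.1, 107.1, 99.4, 116.9, 18.2, 60.9, 96.6, 21.7, 94.5, 32.9, 47.6.
Season total = 800.1 DD.
Complete generations = ⌊800.1 / 305⌋ = 2.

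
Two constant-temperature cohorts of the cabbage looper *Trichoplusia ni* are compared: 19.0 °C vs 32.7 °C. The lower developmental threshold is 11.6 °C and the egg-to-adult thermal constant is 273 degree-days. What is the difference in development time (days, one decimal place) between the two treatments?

At 19.0 °C: 273 / (19.0 − 11.6) = 273 / 7.4 = 36.892 d.
At 32.7 °C: 273 / (32.7 − 11.6) = 273 / 21.1 = 12.938 d.
Difference = |36.892 − 12.938| = 23.954 ≈ 24.0 days.

24.0 days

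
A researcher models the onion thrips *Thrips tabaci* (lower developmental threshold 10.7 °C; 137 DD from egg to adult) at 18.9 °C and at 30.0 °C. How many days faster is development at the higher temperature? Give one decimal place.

At 18.9 °C: 137 / (18.9 − 10.7) = 137 / 8.2 = 16.707 d.
At 30.0 °C: 137 / (30.0 − 10.7) = 137 / 19.3 = 7.098 d.
Difference = |16.707 − 7.098| = 9.609 ≈ 9.6 days.

9.6 days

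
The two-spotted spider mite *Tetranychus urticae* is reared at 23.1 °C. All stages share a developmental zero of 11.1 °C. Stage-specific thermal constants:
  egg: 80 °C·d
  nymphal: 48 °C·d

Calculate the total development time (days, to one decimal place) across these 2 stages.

Daily accumulation at 23.1 °C = 23.1 − 11.1 = 12.0 DD/day.
Total K = 80 + 48 = 128 DD.
Total duration = 128 / 12.0 = 10.667 ≈ 10.7 days.

10.7 days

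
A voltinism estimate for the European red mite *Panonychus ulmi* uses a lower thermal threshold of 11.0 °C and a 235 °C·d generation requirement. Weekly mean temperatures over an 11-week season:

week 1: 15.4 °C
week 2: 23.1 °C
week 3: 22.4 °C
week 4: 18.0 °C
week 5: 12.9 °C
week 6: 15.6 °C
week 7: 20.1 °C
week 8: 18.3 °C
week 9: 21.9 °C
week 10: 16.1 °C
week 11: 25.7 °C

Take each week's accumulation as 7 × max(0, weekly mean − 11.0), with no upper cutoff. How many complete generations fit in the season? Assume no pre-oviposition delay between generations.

Weekly DD (7 × max(0, T̄ − 11.0)): 30.8, 84.7, 79.8, 49.0, 13.3, 32.2, 63.7, 51.1, 76.3, 35.7, 102.9.
Season total = 619.5 DD.
Complete generations = ⌊619.5 / 235⌋ = 2.

2 generations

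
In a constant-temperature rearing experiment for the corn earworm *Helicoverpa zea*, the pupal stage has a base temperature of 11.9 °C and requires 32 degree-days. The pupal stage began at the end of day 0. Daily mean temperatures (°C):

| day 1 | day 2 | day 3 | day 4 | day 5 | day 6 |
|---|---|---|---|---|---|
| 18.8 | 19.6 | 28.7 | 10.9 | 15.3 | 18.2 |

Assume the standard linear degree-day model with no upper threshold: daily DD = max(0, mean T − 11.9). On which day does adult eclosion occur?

day 5

Daily DD above 11.9 °C: 6.9, 7.7, 16.8, 0.0, 3.4, 6.3.
Cumulative: 6.9, 14.6, 31.4, 31.4, 34.8, 41.1.
The total first reaches 32 DD on day 5.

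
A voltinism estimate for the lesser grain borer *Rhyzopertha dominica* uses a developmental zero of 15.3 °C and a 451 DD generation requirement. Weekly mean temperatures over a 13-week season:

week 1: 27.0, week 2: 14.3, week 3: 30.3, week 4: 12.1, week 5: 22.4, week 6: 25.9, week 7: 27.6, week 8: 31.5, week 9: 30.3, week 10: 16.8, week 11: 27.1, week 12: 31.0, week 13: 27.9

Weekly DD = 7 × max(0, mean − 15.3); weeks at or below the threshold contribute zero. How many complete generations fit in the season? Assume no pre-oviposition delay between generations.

Weekly DD (7 × max(0, T̄ − 15.3)): 81.9, 0.0, 105.0, 0.0, 49.7, 74.2, 86.1, 113.4, 105.0, 10.5, 82.6, 109.9, 88.2.
Season total = 906.5 DD.
Complete generations = ⌊906.5 / 451⌋ = 2.

2 generations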